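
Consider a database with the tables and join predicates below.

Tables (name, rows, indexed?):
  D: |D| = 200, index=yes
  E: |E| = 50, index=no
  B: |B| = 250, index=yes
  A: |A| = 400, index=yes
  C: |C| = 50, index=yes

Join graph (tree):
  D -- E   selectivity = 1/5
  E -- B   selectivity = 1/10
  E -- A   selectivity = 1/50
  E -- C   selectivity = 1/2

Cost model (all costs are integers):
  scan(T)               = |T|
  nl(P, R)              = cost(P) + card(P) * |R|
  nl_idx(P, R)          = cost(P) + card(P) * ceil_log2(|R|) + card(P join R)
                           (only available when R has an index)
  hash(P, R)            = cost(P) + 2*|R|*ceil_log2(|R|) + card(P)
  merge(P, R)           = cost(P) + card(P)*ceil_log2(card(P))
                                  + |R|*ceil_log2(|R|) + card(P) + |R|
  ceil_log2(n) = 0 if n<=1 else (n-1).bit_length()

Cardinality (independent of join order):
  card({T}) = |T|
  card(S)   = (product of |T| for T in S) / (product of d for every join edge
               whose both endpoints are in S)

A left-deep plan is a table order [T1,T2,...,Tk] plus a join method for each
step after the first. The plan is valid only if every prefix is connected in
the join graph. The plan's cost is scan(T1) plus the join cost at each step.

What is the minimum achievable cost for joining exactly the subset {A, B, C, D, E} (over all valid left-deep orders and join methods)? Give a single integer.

269100

Selinger DP over subsets of {A,B,C,D,E}:
  {D}: scan cost=200, card=200
  {E}: scan cost=50, card=50
  {B}: scan cost=250, card=250
  {A}: scan cost=400, card=400
  {C}: scan cost=50, card=50
  {DE}: card=2000; try (E,hash)→1000, (D,merge)→2200, (E,merge)→2350, (D,nl_idx)→2450, (D,hash)→3300, (D,nl)→10050 …(+1); best=1000 via (E,hash)
  {BE}: card=1250; try (E,hash)→1100, (B,nl_idx)→1700, (B,merge)→2650, (E,merge)→2850, (B,hash)→4100, (B,nl)→12550 …(+1); best=1100 via (E,hash)
  {AE}: card=400; try (A,nl_idx)→900, (E,hash)→1400, (A,merge)→4400, (E,merge)→4750, (A,hash)→7300, (A,nl)→20050 …(+1); best=900 via (A,nl_idx)
  {CE}: card=1250; try (E,hash)→700, (C,hash)→700, (E,merge)→750, (C,merge)→750, (C,nl_idx)→1600, (E,nl)→2550 …(+1); best=700 via (E,hash)
  {BDE}: card=50000; try (D,hash)→5550, (B,hash)→7000, (D,merge)→17900, (B,merge)→27250, (D,nl_idx)→61100, (B,nl_idx)→67000 …(+2); best=5550 via (D,hash)
  {ADE}: card=16000; try (D,hash)→4500, (D,merge)→6700, (A,hash)→10200, (D,nl_idx)→20100, (A,merge)→29000, (A,nl_idx)→35000 …(+2); best=4500 via (D,hash)
  {CDE}: card=50000; try (C,hash)→3600, (D,hash)→5150, (D,merge)→17500, (C,merge)→25350, (D,nl_idx)→60700, (C,nl_idx)→63000 …(+2); best=3600 via (C,hash)
  {ABE}: card=10000; try (B,hash)→5300, (B,merge)→7150, (A,hash)→9550, (B,nl_idx)→14100, (A,merge)→20100, (A,nl_idx)→22350 …(+2); best=5300 via (B,hash)
  {BCE}: card=31250; try (C,hash)→2950, (B,hash)→5950, (C,merge)→16450, (B,merge)→17950, (C,nl_idx)→39850, (B,nl_idx)→41950 …(+2); best=2950 via (C,hash)
  {ACE}: card=10000; try (C,hash)→1900, (C,merge)→5250, (A,hash)→9150, (C,nl_idx)→13300, (A,merge)→19700, (C,nl)→20900 …(+2); best=1900 via (C,hash)
  {ABDE}: card=400000; try (D,hash)→18500, (B,hash)→24500, (A,hash)→62750, (D,merge)→157100, (B,merge)→246750, (D,nl_idx)→485300 …(+6); best=18500 via (D,hash)
  {BCDE}: card=1250000; try (D,hash)→37400, (C,hash)→56150, (B,hash)→57600, (D,merge)→504750, (B,merge)→855850, (C,merge)→855900 …(+6); best=37400 via (D,hash)
  {ACDE}: card=400000; try (D,hash)→15100, (C,hash)→21100, (A,hash)→60800, (D,merge)→153700, (C,merge)→244850, (D,nl_idx)→481900 …(+6); best=15100 via (D,hash)
  {ABCE}: card=250000; try (C,hash)→15900, (B,hash)→15900, (A,hash)→41400, (B,merge)→154150, (C,merge)→155650, (C,nl_idx)→315300 …(+6); best=15900 via (C,hash)
  {ABCDE}: card=10000000; try (D,hash)→269100, (C,hash)→419100, (B,hash)→419100, (A,hash)→1294600, (D,merge)→4767700, (B,merge)→8017350 …(+10); best=269100 via (D,hash)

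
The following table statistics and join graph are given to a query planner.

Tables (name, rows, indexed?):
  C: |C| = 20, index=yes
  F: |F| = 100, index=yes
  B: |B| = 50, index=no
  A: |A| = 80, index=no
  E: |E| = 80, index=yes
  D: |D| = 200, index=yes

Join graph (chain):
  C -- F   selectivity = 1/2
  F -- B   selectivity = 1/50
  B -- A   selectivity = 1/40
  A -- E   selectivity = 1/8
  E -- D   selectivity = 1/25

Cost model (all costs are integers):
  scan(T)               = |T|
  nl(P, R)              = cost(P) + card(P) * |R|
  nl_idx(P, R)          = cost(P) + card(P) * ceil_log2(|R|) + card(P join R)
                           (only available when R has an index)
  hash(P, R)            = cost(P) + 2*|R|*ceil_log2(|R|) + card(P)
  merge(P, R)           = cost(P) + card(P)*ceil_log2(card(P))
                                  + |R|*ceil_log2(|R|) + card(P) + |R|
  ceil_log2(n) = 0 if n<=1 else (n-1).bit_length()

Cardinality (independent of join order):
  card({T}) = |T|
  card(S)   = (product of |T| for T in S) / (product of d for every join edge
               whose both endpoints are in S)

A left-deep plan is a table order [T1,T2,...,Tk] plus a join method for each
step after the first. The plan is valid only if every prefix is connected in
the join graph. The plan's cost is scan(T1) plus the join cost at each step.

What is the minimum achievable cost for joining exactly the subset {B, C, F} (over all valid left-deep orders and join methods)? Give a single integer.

800

Selinger DP over subsets of {B,C,F}:
  {C}: scan cost=20, card=20
  {F}: scan cost=100, card=100
  {B}: scan cost=50, card=50
  {CF}: card=1000; try (C,hash)→400, (F,merge)→940, (C,merge)→1020, (F,nl_idx)→1160, (F,hash)→1440, (C,nl_idx)→1600 …(+2); best=400 via (C,hash)
  {BF}: card=100; try (F,nl_idx)→500, (B,hash)→800, (F,merge)→1200, (B,merge)→1250, (F,hash)→1500, (F,nl)→5050 …(+1); best=500 via (F,nl_idx)
  {BCF}: card=1000; try (C,hash)→800, (C,merge)→1420, (C,nl_idx)→2000, (B,hash)→2000, (C,nl)→2500, (B,merge)→11750 …(+1); best=800 via (C,hash)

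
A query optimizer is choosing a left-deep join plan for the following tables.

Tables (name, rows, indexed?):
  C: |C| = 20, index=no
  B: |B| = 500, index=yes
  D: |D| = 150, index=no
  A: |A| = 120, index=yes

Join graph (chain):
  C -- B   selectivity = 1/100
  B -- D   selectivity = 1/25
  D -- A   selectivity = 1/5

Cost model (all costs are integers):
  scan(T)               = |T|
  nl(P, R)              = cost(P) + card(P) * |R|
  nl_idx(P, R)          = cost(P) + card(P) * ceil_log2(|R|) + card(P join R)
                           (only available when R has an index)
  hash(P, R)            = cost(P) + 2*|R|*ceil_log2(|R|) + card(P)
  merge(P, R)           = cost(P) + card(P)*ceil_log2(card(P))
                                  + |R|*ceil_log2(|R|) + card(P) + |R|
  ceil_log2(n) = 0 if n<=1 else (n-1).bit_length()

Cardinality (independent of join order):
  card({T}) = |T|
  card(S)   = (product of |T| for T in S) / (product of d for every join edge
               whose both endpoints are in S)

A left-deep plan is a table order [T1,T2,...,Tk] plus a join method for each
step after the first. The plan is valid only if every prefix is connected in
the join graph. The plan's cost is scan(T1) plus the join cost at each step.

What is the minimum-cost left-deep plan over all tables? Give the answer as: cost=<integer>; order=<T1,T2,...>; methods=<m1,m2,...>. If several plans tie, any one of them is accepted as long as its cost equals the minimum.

cost=4730; order=C,B,D,A; methods=nl_idx,merge,hash

Selinger DP (subsets sized 1..n):
  {C}: scan cost=20, card=20
  {B}: scan cost=500, card=500
  {D}: scan cost=150, card=150
  {A}: scan cost=120, card=120
  {BC}: card=100; try (B,nl_idx)→300, (C,hash)→1200, (B,merge)→5140, (C,merge)→5620, (B,hash)→9040, (B,nl)→10020 …(+1); best=300 via (B,nl_idx)
  {BD}: card=3000; try (D,hash)→3400, (B,nl_idx)→4500, (B,merge)→6500, (D,merge)→6850, (B,hash)→9300, (B,nl)→75150 …(+1); best=3400 via (D,hash)
  {AD}: card=3600; try (A,hash)→1980, (D,merge)→2430, (A,merge)→2460, (D,hash)→2640, (A,nl_idx)→4800, (D,nl)→18120 …(+1); best=1980 via (A,hash)
  {BCD}: card=600; try (D,merge)→2450, (D,hash)→2800, (C,hash)→6600, (D,nl)→15300, (C,merge)→42520, (C,nl)→63400; best=2450 via (D,merge)
  {ABD}: card=72000; try (A,hash)→8080, (B,hash)→14580, (A,merge)→43360, (B,merge)→53780, (A,nl_idx)→96400, (B,nl_idx)→106380 …(+2); best=8080 via (A,hash)
  {ABCD}: card=14400; try (A,hash)→4730, (A,merge)→10010, (A,nl_idx)→21050, (A,nl)→74450, (C,hash)→80280, (C,merge)→1304200 …(+1); best=4730 via (A,hash)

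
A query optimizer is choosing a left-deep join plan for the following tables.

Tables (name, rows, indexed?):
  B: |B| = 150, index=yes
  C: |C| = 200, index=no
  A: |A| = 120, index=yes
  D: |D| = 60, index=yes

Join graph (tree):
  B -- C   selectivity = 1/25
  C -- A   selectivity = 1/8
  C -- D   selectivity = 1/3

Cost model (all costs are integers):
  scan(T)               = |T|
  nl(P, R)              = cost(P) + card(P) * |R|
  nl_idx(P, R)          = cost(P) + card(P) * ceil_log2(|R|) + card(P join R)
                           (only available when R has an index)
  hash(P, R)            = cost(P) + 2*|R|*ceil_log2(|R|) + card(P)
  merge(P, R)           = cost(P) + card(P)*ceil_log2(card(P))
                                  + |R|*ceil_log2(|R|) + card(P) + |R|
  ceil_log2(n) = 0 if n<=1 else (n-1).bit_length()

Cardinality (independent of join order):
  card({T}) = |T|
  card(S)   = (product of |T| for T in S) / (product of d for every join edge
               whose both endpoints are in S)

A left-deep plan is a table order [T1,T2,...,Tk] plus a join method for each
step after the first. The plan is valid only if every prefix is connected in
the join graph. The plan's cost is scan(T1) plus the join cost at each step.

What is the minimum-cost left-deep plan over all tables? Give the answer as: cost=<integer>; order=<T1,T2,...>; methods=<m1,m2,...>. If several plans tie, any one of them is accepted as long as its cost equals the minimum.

cost=24400; order=C,B,A,D; methods=hash,hash,hash

Selinger DP (subsets sized 1..n):
  {B}: scan cost=150, card=150
  {C}: scan cost=200, card=200
  {A}: scan cost=120, card=120
  {D}: scan cost=60, card=60
  {BC}: card=1200; try (B,hash)→2800, (B,nl_idx)→3000, (C,merge)→3300, (B,merge)→3350, (C,hash)→3500, (C,nl)→30150 …(+1); best=2800 via (B,hash)
  {AC}: card=3000; try (A,hash)→2080, (C,merge)→2880, (A,merge)→2960, (C,hash)→3440, (A,nl_idx)→4600, (C,nl)→24120 …(+1); best=2080 via (A,hash)
  {CD}: card=4000; try (D,hash)→1120, (C,merge)→2280, (D,merge)→2420, (C,hash)→3320, (D,nl_idx)→5400, (C,nl)→12060 …(+1); best=1120 via (D,hash)
  {ABC}: card=18000; try (A,hash)→5680, (B,hash)→7480, (A,merge)→18160, (A,nl_idx)→29200, (B,merge)→42430, (B,nl_idx)→44080 …(+2); best=5680 via (A,hash)
  {BCD}: card=24000; try (D,hash)→4720, (B,hash)→7520, (D,merge)→17620, (D,nl_idx)→34000, (B,merge)→54470, (B,nl_idx)→57120 …(+2); best=4720 via (D,hash)
  {ACD}: card=60000; try (D,hash)→5800, (A,hash)→6800, (D,merge)→41500, (A,merge)→54080, (D,nl_idx)→80080, (A,nl_idx)→89120 …(+2); best=5800 via (D,hash)
  {ABCD}: card=360000; try (D,hash)→24400, (A,hash)→30400, (B,hash)→68200, (D,merge)→294100, (A,merge)→389680, (D,nl_idx)→473680 …(+6); best=24400 via (D,hash)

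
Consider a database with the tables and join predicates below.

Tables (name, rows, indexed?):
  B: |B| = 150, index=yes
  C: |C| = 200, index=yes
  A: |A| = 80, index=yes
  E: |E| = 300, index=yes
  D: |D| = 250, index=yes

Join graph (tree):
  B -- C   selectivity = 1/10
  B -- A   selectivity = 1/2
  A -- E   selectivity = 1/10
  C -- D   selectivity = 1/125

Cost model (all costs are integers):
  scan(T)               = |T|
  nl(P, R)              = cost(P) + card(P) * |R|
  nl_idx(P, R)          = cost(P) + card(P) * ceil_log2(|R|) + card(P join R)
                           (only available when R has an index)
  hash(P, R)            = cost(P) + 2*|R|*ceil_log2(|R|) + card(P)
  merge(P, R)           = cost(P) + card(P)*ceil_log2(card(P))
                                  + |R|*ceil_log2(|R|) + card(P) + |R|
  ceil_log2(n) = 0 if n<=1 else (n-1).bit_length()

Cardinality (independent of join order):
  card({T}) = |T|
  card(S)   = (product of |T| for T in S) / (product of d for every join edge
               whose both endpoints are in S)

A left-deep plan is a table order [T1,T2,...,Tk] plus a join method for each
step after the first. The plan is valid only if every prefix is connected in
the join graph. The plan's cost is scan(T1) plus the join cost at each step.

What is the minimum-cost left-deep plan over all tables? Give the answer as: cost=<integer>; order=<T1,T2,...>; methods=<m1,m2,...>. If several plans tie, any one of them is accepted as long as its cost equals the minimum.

Selinger DP (subsets sized 1..n):
  {B}: scan cost=150, card=150
  {C}: scan cost=200, card=200
  {A}: scan cost=80, card=80
  {E}: scan cost=300, card=300
  {D}: scan cost=250, card=250
  {BC}: card=3000; try (B,hash)→2800, (C,merge)→3300, (B,merge)→3350, (C,hash)→3500, (C,nl_idx)→4350, (B,nl_idx)→4800 …(+2); best=2800 via (B,hash)
  {AB}: card=6000; try (A,hash)→1420, (B,merge)→2070, (A,merge)→2140, (B,hash)→2560, (B,nl_idx)→6720, (A,nl_idx)→7200 …(+2); best=1420 via (A,hash)
  {CD}: card=400; try (D,nl_idx)→2200, (C,nl_idx)→2650, (C,hash)→3700, (D,merge)→4250, (C,merge)→4300, (D,hash)→4400 …(+2); best=2200 via (D,nl_idx)
  {AE}: card=2400; try (A,hash)→1720, (E,nl_idx)→3200, (E,merge)→3720, (A,merge)→3940, (A,nl_idx)→4800, (E,hash)→5560 …(+2); best=1720 via (A,hash)
  {ABC}: card=120000; try (A,hash)→6920, (C,hash)→10620, (A,merge)→42440, (C,merge)→87220, (A,nl_idx)→143800, (C,nl_idx)→169420 …(+2); best=6920 via (A,hash)
  {BCD}: card=6000; try (B,hash)→5000, (B,merge)→7550, (D,hash)→9800, (B,nl_idx)→11400, (D,nl_idx)→32800, (D,merge)→44050 …(+2); best=5000 via (B,hash)
  {ABE}: card=180000; try (B,hash)→6520, (E,hash)→12820, (B,merge)→34270, (E,merge)→88420, (B,nl_idx)→200920, (E,nl_idx)→235420 …(+2); best=6520 via (B,hash)
  {ABCE}: card=3600000; try (E,hash)→132320, (C,hash)→189720, (E,merge)→2169920, (C,merge)→3428320, (E,nl_idx)→4686920, (C,nl_idx)→5046520 …(+2); best=132320 via (E,hash)
  {ABCD}: card=240000; try (A,hash)→12120, (A,merge)→89640, (D,hash)→130920, (A,nl_idx)→287000, (A,nl)→485000, (D,nl_idx)→1206920 …(+2); best=12120 via (A,hash)
  {ABCDE}: card=7200000; try (E,hash)→257520, (D,hash)→3736320, (E,merge)→4575120, (E,nl_idx)→9372120, (D,nl_idx)→36132320, (E,nl)→72012120 …(+2); best=257520 via (E,hash)

cost=257520; order=C,D,B,A,E; methods=nl_idx,hash,hash,hash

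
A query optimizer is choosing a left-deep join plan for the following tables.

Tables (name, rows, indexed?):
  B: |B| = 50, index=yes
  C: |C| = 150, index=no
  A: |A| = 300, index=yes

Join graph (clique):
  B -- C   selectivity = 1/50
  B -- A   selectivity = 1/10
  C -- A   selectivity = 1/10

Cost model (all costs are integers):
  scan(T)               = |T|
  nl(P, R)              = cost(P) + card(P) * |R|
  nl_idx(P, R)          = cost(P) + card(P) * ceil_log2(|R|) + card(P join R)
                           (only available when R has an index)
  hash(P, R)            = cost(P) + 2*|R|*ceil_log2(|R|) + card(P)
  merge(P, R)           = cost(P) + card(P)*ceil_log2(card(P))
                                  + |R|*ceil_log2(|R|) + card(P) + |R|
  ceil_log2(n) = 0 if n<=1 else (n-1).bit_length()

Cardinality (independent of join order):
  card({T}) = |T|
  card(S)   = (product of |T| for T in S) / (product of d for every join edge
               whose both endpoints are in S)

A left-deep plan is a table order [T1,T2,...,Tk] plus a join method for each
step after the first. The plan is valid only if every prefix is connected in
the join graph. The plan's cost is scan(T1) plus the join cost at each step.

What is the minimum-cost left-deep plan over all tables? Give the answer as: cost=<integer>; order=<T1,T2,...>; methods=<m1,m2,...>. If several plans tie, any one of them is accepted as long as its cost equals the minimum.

cost=2700; order=C,B,A; methods=hash,nl_idx

Selinger DP (subsets sized 1..n):
  {B}: scan cost=50, card=50
  {C}: scan cost=150, card=150
  {A}: scan cost=300, card=300
  {BC}: card=150; try (B,hash)→900, (B,nl_idx)→1200, (C,merge)→1750, (B,merge)→1850, (C,hash)→2500, (C,nl)→7550 …(+1); best=900 via (B,hash)
  {AB}: card=1500; try (B,hash)→1200, (A,nl_idx)→2000, (A,merge)→3400, (B,nl_idx)→3600, (B,merge)→3650, (A,hash)→5500 …(+2); best=1200 via (B,hash)
  {AC}: card=4500; try (C,hash)→3000, (A,merge)→4500, (C,merge)→4650, (A,hash)→5700, (A,nl_idx)→6000, (A,nl)→45150 …(+1); best=3000 via (C,hash)
  {ABC}: card=450; try (A,nl_idx)→2700, (C,hash)→5100, (A,merge)→5250, (A,hash)→6450, (B,hash)→8100, (C,merge)→20550 …(+5); best=2700 via (A,nl_idx)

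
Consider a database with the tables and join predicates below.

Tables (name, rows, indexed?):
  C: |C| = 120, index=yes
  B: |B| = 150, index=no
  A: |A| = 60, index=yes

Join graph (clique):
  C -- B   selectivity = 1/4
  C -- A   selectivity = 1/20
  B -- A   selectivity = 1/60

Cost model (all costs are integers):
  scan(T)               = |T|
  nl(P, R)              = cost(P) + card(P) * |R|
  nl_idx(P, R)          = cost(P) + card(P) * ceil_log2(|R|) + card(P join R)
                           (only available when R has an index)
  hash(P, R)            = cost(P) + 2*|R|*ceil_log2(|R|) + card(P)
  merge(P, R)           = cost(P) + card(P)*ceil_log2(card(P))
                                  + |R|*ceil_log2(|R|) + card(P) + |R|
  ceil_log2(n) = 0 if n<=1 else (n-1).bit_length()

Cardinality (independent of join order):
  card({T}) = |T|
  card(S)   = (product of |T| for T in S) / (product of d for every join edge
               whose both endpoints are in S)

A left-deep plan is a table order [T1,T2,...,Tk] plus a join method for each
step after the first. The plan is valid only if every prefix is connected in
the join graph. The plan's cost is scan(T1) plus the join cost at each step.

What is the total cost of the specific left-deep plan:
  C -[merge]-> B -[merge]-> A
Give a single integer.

65850

step 1: scan C: cost=120, card=120
step 2: join B via merge
    card(P join B) = 120*150/(4) = 4500
    cost = 120 + 120*7 + 150*8 + 120 + 150 = 2430
step 3: join A via merge
    card(P join A) = 4500*60/(20*60) = 225
    cost = 2430 + 4500*13 + 60*6 + 4500 + 60 = 65850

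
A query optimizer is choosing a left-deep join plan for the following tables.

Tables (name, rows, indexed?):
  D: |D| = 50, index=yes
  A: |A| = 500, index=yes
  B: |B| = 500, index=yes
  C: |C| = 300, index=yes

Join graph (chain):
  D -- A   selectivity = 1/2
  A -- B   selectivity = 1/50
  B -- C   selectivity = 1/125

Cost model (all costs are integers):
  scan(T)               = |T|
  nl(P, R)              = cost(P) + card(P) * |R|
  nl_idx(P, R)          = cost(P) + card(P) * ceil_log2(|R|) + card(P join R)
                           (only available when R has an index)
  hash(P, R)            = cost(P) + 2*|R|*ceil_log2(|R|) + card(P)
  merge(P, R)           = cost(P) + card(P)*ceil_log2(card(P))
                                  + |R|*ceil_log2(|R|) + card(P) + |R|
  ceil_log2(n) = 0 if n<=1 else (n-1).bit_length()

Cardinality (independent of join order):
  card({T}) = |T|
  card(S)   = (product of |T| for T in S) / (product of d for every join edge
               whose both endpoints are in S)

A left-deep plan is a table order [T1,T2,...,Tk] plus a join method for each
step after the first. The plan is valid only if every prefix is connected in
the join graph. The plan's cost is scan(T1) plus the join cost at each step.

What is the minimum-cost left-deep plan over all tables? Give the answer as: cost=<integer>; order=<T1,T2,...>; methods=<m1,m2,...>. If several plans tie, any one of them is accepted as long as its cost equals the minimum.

cost=27000; order=C,B,A,D; methods=nl_idx,hash,hash

Selinger DP (subsets sized 1..n):
  {D}: scan cost=50, card=50
  {A}: scan cost=500, card=500
  {B}: scan cost=500, card=500
  {C}: scan cost=300, card=300
  {AD}: card=12500; try (D,hash)→1600, (A,merge)→5400, (D,merge)→5850, (A,hash)→9100, (A,nl_idx)→13000, (D,nl_idx)→16000 …(+2); best=1600 via (D,hash)
  {AB}: card=5000; try (B,hash)→10000, (B,nl_idx)→10000, (A,hash)→10000, (A,nl_idx)→10000, (B,merge)→10500, (A,merge)→10500 …(+2); best=10000 via (B,hash)
  {BC}: card=1200; try (B,nl_idx)→4200, (C,nl_idx)→6200, (C,hash)→6400, (B,merge)→8300, (C,merge)→8500, (B,hash)→9600 …(+2); best=4200 via (B,nl_idx)
  {ABD}: card=125000; try (D,hash)→15600, (B,hash)→23100, (D,merge)→80350, (D,nl_idx)→165000, (B,merge)→194100, (B,nl_idx)→239100 …(+2); best=15600 via (D,hash)
  {ABC}: card=12000; try (A,hash)→14400, (C,hash)→20400, (A,merge)→23600, (A,nl_idx)→27000, (C,nl_idx)→67000, (C,merge)→83000 …(+2); best=14400 via (A,hash)
  {ABCD}: card=300000; try (D,hash)→27000, (C,hash)→146000, (D,merge)→194750, (D,nl_idx)→386400, (D,nl)→614400, (C,nl_idx)→1440600 …(+2); best=27000 via (D,hash)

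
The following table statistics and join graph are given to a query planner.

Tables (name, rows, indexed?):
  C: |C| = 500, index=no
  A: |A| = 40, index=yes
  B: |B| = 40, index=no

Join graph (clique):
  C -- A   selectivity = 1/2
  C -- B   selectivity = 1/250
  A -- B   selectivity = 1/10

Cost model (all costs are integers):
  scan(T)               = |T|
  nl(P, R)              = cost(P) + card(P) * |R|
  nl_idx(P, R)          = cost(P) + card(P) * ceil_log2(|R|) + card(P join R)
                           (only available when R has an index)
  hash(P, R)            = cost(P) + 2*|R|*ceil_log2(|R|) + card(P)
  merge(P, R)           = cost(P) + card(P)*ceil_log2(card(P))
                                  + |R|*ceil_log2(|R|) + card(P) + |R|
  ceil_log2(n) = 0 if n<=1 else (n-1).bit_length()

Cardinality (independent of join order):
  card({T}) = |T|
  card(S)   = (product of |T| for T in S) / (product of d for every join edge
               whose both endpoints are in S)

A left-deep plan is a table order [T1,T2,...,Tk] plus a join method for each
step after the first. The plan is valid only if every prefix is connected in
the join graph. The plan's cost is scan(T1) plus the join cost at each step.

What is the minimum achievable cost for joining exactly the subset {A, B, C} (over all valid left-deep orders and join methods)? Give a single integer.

Selinger DP over subsets of {A,B,C}:
  {C}: scan cost=500, card=500
  {A}: scan cost=40, card=40
  {B}: scan cost=40, card=40
  {AC}: card=10000; try (A,hash)→1480, (C,merge)→5320, (A,merge)→5780, (C,hash)→9080, (A,nl_idx)→13500, (C,nl)→20040 …(+1); best=1480 via (A,hash)
  {BC}: card=80; try (B,hash)→1480, (C,merge)→5320, (B,merge)→5780, (C,hash)→9080, (C,nl)→20040, (B,nl)→20500; best=1480 via (B,hash)
  {AB}: card=160; try (A,nl_idx)→440, (B,hash)→560, (A,hash)→560, (B,merge)→600, (A,merge)→600, (B,nl)→1640 …(+1); best=440 via (A,nl_idx)
  {ABC}: card=160; try (A,hash)→2040, (A,nl_idx)→2120, (A,merge)→2400, (A,nl)→4680, (C,merge)→6880, (C,hash)→9600 …(+4); best=2040 via (A,hash)

2040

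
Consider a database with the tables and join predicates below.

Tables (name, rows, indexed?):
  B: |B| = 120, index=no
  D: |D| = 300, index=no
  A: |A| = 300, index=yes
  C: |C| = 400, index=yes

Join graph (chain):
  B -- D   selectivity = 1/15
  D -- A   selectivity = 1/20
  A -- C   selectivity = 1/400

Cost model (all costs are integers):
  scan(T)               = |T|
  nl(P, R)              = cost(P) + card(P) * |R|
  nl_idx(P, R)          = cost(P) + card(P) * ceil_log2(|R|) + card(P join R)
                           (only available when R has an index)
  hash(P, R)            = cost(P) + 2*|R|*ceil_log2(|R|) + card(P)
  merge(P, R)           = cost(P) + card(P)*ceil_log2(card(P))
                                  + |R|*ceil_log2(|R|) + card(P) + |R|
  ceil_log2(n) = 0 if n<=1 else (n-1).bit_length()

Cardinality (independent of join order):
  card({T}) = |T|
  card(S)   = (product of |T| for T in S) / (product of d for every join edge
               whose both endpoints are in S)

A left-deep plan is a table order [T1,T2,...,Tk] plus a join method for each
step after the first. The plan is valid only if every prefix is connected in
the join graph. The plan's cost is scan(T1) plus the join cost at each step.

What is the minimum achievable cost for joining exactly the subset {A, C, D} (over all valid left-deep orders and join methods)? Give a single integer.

9000

Selinger DP over subsets of {A,C,D}:
  {D}: scan cost=300, card=300
  {A}: scan cost=300, card=300
  {C}: scan cost=400, card=400
  {AD}: card=4500; try (D,hash)→6000, (A,hash)→6000, (D,merge)→6300, (A,merge)→6300, (A,nl_idx)→7500, (D,nl)→90300 …(+1); best=6000 via (D,hash)
  {AC}: card=300; try (C,nl_idx)→3300, (A,nl_idx)→4300, (A,hash)→6200, (C,merge)→7300, (A,merge)→7400, (C,hash)→7800 …(+2); best=3300 via (C,nl_idx)
  {ACD}: card=4500; try (D,hash)→9000, (D,merge)→9300, (C,hash)→17700, (C,nl_idx)→51000, (C,merge)→73000, (D,nl)→93300 …(+1); best=9000 via (D,hash)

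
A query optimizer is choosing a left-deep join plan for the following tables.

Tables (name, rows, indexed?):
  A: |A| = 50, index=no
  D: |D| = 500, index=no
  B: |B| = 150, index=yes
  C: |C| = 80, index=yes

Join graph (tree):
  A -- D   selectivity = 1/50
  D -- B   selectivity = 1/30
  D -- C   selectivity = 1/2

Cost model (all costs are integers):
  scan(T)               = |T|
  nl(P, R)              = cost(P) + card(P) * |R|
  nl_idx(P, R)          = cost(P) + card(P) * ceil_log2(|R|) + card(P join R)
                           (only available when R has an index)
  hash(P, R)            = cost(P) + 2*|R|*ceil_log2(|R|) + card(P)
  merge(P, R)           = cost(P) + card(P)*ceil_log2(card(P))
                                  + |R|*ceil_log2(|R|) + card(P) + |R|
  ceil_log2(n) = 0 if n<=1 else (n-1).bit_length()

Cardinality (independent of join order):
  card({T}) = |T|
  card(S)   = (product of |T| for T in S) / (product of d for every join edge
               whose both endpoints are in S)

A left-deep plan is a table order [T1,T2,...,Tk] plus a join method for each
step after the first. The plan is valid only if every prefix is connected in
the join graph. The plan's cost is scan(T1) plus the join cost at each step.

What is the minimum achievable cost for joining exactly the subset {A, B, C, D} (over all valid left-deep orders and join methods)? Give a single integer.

8120

Selinger DP over subsets of {A,B,C,D}:
  {A}: scan cost=50, card=50
  {D}: scan cost=500, card=500
  {B}: scan cost=150, card=150
  {C}: scan cost=80, card=80
  {AD}: card=500; try (A,hash)→1600, (D,merge)→5400, (A,merge)→5850, (D,hash)→9100, (D,nl)→25050, (A,nl)→25500; best=1600 via (A,hash)
  {BD}: card=2500; try (B,hash)→3400, (D,merge)→6500, (B,merge)→6850, (B,nl_idx)→7000, (D,hash)→9300, (D,nl)→75150 …(+1); best=3400 via (B,hash)
  {CD}: card=20000; try (C,hash)→2120, (D,merge)→5720, (C,merge)→6140, (D,hash)→9160, (C,nl_idx)→24000, (D,nl)→40080 …(+1); best=2120 via (C,hash)
  {ABD}: card=2500; try (B,hash)→4500, (A,hash)→6500, (B,merge)→7950, (B,nl_idx)→8100, (A,merge)→36250, (B,nl)→76600 …(+1); best=4500 via (B,hash)
  {ACD}: card=20000; try (C,hash)→3220, (C,merge)→7240, (A,hash)→22720, (C,nl_idx)→25100, (C,nl)→41600, (A,merge)→322470 …(+1); best=3220 via (C,hash)
  {BCD}: card=100000; try (C,hash)→7020, (B,hash)→24520, (C,merge)→36540, (C,nl_idx)→120900, (C,nl)→203400, (B,nl_idx)→262120 …(+2); best=7020 via (C,hash)
  {ABCD}: card=100000; try (C,hash)→8120, (B,hash)→25620, (C,merge)→37640, (A,hash)→107620, (C,nl_idx)→122000, (C,nl)→204500 …(+5); best=8120 via (C,hash)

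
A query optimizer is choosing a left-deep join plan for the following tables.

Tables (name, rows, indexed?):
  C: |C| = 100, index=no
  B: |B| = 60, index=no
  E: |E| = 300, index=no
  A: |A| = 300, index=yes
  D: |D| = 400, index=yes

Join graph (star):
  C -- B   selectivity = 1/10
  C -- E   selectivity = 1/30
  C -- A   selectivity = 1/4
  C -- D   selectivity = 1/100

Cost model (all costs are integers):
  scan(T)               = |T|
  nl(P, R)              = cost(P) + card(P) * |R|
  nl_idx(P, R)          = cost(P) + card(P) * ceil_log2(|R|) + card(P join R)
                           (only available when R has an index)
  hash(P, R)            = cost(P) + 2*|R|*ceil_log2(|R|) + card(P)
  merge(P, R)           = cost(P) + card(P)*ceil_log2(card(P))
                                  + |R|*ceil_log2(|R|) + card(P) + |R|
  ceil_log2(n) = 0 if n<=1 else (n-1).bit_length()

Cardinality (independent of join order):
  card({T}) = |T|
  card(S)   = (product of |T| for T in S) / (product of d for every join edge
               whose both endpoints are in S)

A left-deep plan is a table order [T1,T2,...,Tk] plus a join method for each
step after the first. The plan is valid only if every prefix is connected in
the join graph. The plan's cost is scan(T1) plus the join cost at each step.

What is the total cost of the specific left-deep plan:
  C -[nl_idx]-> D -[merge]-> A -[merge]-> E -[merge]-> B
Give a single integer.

step 1: scan C: cost=100, card=100
step 2: join D via nl_idx
    card(P join D) = 100*400/(100) = 400
    cost = 100 + 100*9 + 400 = 1400
step 3: join A via merge
    card(P join A) = 400*300/(4) = 30000
    cost = 1400 + 400*9 + 300*9 + 400 + 300 = 8400
step 4: join E via merge
    card(P join E) = 30000*300/(30) = 300000
    cost = 8400 + 30000*15 + 300*9 + 30000 + 300 = 491400
step 5: join B via merge
    card(P join B) = 300000*60/(10) = 1800000
    cost = 491400 + 300000*19 + 60*6 + 300000 + 60 = 6491820

6491820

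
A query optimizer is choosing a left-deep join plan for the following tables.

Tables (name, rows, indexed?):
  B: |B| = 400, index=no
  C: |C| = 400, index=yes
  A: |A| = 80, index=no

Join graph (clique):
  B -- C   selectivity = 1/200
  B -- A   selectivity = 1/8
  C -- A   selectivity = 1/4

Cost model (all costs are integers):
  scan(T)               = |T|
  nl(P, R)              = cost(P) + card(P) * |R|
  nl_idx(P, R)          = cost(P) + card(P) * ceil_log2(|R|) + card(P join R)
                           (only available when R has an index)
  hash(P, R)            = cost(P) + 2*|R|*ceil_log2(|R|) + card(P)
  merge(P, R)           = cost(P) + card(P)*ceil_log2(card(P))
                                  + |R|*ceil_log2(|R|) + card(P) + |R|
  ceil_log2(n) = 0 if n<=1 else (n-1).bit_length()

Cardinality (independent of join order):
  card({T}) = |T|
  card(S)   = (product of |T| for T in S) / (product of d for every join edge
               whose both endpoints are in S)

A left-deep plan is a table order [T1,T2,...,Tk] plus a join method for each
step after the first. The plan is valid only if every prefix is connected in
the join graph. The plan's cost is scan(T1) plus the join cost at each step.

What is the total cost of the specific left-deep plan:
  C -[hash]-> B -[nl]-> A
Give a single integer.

step 1: scan C: cost=400, card=400
step 2: join B via hash
    card(P join B) = 400*400/(200) = 800
    cost = 400 + 2*400*9 + 400 = 8000
step 3: join A via nl
    card(P join A) = 800*80/(8*4) = 2000
    cost = 8000 + 800*80 = 72000

72000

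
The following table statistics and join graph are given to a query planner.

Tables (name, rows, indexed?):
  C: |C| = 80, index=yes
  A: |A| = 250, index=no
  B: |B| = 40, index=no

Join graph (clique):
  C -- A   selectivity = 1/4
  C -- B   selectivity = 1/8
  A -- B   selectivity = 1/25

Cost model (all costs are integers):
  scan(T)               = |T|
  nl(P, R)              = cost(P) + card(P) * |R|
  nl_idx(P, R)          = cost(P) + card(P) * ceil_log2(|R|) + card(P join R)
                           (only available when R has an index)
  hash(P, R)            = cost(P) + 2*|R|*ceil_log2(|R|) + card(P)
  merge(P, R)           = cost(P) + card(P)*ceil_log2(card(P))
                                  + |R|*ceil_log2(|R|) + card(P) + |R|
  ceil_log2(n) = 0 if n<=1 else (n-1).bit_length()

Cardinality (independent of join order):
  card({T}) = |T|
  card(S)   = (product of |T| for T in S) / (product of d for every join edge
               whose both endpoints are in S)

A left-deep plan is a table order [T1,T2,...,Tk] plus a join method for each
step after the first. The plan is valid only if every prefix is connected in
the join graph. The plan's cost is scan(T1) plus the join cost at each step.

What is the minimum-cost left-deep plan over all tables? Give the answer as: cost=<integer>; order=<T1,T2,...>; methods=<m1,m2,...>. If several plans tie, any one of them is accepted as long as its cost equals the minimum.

Selinger DP (subsets sized 1..n):
  {C}: scan cost=80, card=80
  {A}: scan cost=250, card=250
  {B}: scan cost=40, card=40
  {AC}: card=5000; try (C,hash)→1620, (A,merge)→2970, (C,merge)→3140, (A,hash)→4160, (C,nl_idx)→7000, (A,nl)→20080 …(+1); best=1620 via (C,hash)
  {BC}: card=400; try (B,hash)→640, (C,nl_idx)→720, (C,merge)→960, (B,merge)→1000, (C,hash)→1200, (C,nl)→3240 …(+1); best=640 via (B,hash)
  {AB}: card=400; try (B,hash)→980, (A,merge)→2570, (B,merge)→2780, (A,hash)→4080, (A,nl)→10040, (B,nl)→10250; best=980 via (B,hash)
  {ABC}: card=1000; try (C,hash)→2500, (C,nl_idx)→4780, (A,hash)→5040, (C,merge)→5620, (A,merge)→6890, (B,hash)→7100 …(+4); best=2500 via (C,hash)

cost=2500; order=A,B,C; methods=hash,hash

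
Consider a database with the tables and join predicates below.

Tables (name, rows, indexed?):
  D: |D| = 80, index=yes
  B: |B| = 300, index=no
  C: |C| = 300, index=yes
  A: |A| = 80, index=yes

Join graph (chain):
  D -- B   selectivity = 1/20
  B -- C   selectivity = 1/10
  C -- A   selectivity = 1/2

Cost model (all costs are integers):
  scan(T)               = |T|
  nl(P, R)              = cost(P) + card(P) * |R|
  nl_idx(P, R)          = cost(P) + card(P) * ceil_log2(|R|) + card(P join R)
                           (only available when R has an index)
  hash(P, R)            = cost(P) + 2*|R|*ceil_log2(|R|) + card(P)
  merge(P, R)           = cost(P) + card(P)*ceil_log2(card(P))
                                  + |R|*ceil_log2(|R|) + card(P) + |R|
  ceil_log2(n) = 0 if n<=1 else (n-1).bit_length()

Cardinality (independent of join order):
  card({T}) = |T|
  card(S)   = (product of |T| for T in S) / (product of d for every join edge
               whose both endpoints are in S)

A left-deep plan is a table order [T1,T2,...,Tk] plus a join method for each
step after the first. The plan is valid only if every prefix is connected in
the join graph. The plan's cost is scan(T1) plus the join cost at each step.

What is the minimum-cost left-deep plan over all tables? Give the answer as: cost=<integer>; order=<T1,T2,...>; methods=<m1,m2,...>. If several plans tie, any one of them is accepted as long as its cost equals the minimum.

Selinger DP (subsets sized 1..n):
  {D}: scan cost=80, card=80
  {B}: scan cost=300, card=300
  {C}: scan cost=300, card=300
  {A}: scan cost=80, card=80
  {BD}: card=1200; try (D,hash)→1720, (D,nl_idx)→3600, (B,merge)→3720, (D,merge)→3940, (B,hash)→5560, (B,nl)→24080 …(+1); best=1720 via (D,hash)
  {BC}: card=9000; try (C,hash)→6000, (B,hash)→6000, (C,merge)→6300, (B,merge)→6300, (C,nl_idx)→12000, (C,nl)→90300 …(+1); best=6000 via (C,hash)
  {AC}: card=12000; try (A,hash)→1720, (C,merge)→3720, (A,merge)→3940, (C,hash)→5560, (C,nl_idx)→12800, (A,nl_idx)→14400 …(+2); best=1720 via (A,hash)
  {BCD}: card=36000; try (C,hash)→8320, (D,hash)→16120, (C,merge)→19120, (C,nl_idx)→48520, (D,nl_idx)→105000, (D,merge)→141640 …(+2); best=8320 via (C,hash)
  {ABC}: card=360000; try (A,hash)→16120, (B,hash)→19120, (A,merge)→141640, (B,merge)→184720, (A,nl_idx)→429000, (A,nl)→726000 …(+1); best=16120 via (A,hash)
  {ABCD}: card=1440000; try (A,hash)→45440, (D,hash)→377240, (A,merge)→620960, (A,nl_idx)→1700320, (A,nl)→2888320, (D,nl_idx)→3976120 …(+2); best=45440 via (A,hash)

cost=45440; order=B,D,C,A; methods=hash,hash,hash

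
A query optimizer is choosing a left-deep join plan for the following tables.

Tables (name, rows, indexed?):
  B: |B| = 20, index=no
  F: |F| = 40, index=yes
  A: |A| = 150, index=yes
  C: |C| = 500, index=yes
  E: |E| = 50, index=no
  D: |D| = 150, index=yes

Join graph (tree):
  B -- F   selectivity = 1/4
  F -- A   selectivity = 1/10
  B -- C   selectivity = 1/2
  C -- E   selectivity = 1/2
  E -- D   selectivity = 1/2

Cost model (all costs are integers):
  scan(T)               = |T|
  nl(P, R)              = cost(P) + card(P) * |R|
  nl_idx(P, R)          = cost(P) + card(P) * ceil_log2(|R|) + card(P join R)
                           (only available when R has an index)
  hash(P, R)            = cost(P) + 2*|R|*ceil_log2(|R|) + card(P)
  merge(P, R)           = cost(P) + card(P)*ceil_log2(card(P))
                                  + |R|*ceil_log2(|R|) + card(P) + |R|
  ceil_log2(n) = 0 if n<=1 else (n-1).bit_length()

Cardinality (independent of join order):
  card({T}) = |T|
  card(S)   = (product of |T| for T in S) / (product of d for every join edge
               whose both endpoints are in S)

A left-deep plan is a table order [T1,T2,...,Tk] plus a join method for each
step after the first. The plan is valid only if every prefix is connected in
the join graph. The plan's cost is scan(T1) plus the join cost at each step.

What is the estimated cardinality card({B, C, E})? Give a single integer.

Tables in S: B(20), C(500), E(50)
Edges inside S: B-C(d=2), C-E(d=2)
numerator = 20 * 500 * 50 = 500000
denominator = 2 * 2 = 4
card(S) = 500000 / 4 = 125000

125000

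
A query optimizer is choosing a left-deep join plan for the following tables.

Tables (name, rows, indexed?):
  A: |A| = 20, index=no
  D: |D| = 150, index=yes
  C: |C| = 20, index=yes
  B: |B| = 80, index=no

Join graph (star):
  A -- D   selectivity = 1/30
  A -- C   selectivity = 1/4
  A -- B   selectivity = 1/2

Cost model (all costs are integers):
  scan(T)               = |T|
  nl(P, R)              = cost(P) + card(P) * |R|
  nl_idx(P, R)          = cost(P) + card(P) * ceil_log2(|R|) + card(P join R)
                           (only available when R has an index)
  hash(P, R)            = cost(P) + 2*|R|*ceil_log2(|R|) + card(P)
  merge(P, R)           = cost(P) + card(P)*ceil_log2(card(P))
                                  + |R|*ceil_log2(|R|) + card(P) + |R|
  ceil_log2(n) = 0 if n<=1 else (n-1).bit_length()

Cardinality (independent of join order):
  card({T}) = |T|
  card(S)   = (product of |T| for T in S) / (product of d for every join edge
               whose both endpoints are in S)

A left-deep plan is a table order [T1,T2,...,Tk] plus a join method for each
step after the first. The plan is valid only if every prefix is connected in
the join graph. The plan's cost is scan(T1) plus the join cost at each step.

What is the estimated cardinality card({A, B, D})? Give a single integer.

4000

Tables in S: A(20), B(80), D(150)
Edges inside S: A-D(d=30), A-B(d=2)
numerator = 20 * 80 * 150 = 240000
denominator = 30 * 2 = 60
card(S) = 240000 / 60 = 4000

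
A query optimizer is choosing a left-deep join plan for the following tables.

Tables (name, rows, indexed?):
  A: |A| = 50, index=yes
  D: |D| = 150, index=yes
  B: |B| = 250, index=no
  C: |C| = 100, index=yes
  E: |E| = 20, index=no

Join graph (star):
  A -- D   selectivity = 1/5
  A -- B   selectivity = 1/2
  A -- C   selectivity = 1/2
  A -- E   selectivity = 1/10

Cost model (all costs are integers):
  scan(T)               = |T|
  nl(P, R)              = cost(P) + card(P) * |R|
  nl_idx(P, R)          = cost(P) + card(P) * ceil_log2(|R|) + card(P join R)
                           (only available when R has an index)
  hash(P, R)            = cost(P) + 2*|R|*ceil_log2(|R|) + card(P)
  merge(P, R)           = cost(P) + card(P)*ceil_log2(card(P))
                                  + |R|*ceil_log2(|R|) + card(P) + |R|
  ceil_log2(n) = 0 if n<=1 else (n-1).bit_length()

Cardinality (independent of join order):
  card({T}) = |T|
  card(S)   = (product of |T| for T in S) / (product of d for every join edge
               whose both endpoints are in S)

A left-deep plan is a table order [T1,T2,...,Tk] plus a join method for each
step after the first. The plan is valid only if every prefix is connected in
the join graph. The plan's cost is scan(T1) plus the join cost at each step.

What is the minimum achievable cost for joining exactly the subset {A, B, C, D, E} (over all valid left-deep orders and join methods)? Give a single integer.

160790

Selinger DP over subsets of {A,B,C,D,E}:
  {A}: scan cost=50, card=50
  {D}: scan cost=150, card=150
  {B}: scan cost=250, card=250
  {C}: scan cost=100, card=100
  {E}: scan cost=20, card=20
  {AD}: card=1500; try (A,hash)→900, (D,merge)→1750, (A,merge)→1850, (D,nl_idx)→1950, (D,hash)→2500, (A,nl_idx)→2550 …(+2); best=900 via (A,hash)
  {AB}: card=6250; try (A,hash)→1100, (B,merge)→2650, (A,merge)→2850, (B,hash)→4100, (A,nl_idx)→8000, (B,nl)→12550 …(+1); best=1100 via (A,hash)
  {AC}: card=2500; try (A,hash)→800, (C,merge)→1200, (A,merge)→1250, (C,hash)→1500, (C,nl_idx)→2900, (A,nl_idx)→3200 …(+2); best=800 via (A,hash)
  {AE}: card=100; try (A,nl_idx)→240, (E,hash)→300, (A,merge)→490, (E,merge)→520, (A,hash)→640, (A,nl)→1020 …(+1); best=240 via (A,nl_idx)
  {ABD}: card=187500; try (B,hash)→6400, (D,hash)→9750, (B,merge)→21150, (D,merge)→89950, (D,nl_idx)→238600, (B,nl)→375900 …(+1); best=6400 via (B,hash)
  {ACD}: card=75000; try (C,hash)→3800, (D,hash)→5700, (C,merge)→19700, (D,merge)→34650, (C,nl_idx)→86400, (D,nl_idx)→95800 …(+2); best=3800 via (C,hash)
  {ADE}: card=3000; try (D,merge)→2390, (E,hash)→2600, (D,hash)→2740, (D,nl_idx)→4040, (D,nl)→15240, (E,merge)→19020 …(+1); best=2390 via (D,merge)
  {ABC}: card=312500; try (B,hash)→7300, (C,hash)→8750, (B,merge)→35550, (C,merge)→89400, (C,nl_idx)→357350, (B,nl)→625800 …(+1); best=7300 via (B,hash)
  {ABE}: card=12500; try (B,merge)→3290, (B,hash)→4340, (E,hash)→7550, (B,nl)→25240, (E,merge)→88720, (E,nl)→126100; best=3290 via (B,merge)
  {ACE}: card=5000; try (C,hash)→1740, (C,merge)→1840, (E,hash)→3500, (C,nl_idx)→5940, (C,nl)→10240, (E,merge)→33420 …(+1); best=1740 via (C,hash)
  {ABCD}: card=9375000; try (B,hash)→82800, (C,hash)→195300, (D,hash)→322200, (B,merge)→1356050, (C,merge)→3569700, (D,merge)→6258650 …(+5); best=82800 via (B,hash)
  {ABDE}: card=375000; try (B,hash)→9390, (D,hash)→18190, (B,merge)→43640, (D,merge)→192140, (E,hash)→194100, (D,nl_idx)→478290 …(+4); best=9390 via (B,hash)
  {ACDE}: card=150000; try (C,hash)→6790, (D,hash)→9140, (C,merge)→42190, (D,merge)→73090, (E,hash)→79000, (C,nl_idx)→173390 …(+5); best=6790 via (C,hash)
  {ABCE}: card=625000; try (B,hash)→10740, (C,hash)→17190, (B,merge)→73990, (C,merge)→191590, (E,hash)→320000, (C,nl_idx)→715790 …(+4); best=10740 via (B,hash)
  {ABCDE}: card=18750000; try (B,hash)→160790, (C,hash)→385790, (D,hash)→638140, (B,merge)→2859040, (C,merge)→7510190, (E,hash)→9458000 …(+8); best=160790 via (B,hash)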